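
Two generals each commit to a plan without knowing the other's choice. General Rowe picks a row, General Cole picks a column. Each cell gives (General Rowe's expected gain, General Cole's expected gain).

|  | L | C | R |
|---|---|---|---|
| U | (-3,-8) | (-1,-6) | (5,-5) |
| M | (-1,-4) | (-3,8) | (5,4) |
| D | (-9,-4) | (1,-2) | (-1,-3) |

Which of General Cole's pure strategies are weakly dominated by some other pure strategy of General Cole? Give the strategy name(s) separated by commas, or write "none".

L

C weakly dominates L — U: -6>-8, M: 8>-4, D: -2>-4.
C is not dominated — it holds its own against L at U (-6>-8); R at M (8>4).
R: no other strategy beats it everywhere (L at U (-5>-8); C at U (-5>-6)).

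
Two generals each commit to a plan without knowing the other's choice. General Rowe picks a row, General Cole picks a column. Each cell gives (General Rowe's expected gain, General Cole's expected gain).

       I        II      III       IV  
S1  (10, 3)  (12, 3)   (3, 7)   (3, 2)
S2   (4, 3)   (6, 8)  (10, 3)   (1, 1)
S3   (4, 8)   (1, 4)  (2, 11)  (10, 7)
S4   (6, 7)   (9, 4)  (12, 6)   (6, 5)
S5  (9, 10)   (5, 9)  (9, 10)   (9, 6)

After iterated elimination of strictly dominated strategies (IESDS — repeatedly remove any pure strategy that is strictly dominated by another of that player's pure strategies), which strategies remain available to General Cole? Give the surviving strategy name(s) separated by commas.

I, III

Row S2 is eliminated: S4 beats it against every remaining column (I: 6>4, II: 9>6, III: 12>10, IV: 6>1).
For General Cole, III strictly dominates II on the remaining rows (S1: 7>3, S3: 11>4, S4: 6>4, S5: 10>9); eliminate II.
General Cole's strategy IV is strictly dominated by I (S1: 3>2, S3: 8>7, S4: 7>5, S5: 10>6) and is removed.
General Rowe's strategy S3 is strictly dominated by S1 (I: 10>4, III: 3>2) and is removed.
Among the remaining strategies, none is strictly dominated by another pure strategy of the same player, so the elimination stops.
Surviving strategies — General Rowe: {S1, S4, S5}; General Cole: {I, III}.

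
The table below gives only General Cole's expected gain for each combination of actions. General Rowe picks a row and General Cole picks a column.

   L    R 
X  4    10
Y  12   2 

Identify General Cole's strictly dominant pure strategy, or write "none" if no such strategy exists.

none

L fails to dominate R at X (4<10).
R fails to dominate L at Y (2<12).
No single strategy dominates all the others.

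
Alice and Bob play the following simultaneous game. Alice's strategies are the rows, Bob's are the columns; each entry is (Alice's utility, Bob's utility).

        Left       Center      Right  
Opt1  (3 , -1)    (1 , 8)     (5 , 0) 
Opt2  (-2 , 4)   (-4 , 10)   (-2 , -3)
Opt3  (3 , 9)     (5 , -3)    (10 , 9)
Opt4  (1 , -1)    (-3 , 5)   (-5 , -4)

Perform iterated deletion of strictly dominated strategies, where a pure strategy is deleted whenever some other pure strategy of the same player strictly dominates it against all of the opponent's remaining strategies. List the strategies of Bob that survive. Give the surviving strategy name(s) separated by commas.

Left, Center, Right

Row Opt2 is eliminated: Opt1 beats it against every remaining column (Left: 3>-2, Center: 1>-4, Right: 5>-2).
Row Opt4 is eliminated: Opt1 beats it against every remaining column (Left: 3>1, Center: 1>-3, Right: 5>-5).
Among the remaining strategies, none is strictly dominated by another pure strategy of the same player, so the elimination stops.
Surviving strategies — Alice: {Opt1, Opt3}; Bob: {Left, Center, Right}.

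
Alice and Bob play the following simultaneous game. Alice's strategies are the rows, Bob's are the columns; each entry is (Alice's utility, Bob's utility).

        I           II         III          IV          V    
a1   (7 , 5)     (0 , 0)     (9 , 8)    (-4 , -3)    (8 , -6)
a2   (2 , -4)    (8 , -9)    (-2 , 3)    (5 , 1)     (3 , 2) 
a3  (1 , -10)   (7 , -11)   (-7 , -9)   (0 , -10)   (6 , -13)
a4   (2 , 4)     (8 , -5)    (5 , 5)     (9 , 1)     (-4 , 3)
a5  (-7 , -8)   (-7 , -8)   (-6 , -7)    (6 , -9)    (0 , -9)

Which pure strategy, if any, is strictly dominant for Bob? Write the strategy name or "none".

III

III vs I: a1: 8>5, a2: 3>-4, a3: -9>-10, a4: 5>4, a5: -7>-8.
III vs II: a1: 8>0, a2: 3>-9, a3: -9>-11, a4: 5>-5, a5: -7>-8.
III vs IV: a1: 8>-3, a2: 3>1, a3: -9>-10, a4: 5>1, a5: -7>-9.
III vs V: a1: 8>-6, a2: 3>2, a3: -9>-13, a4: 5>3, a5: -7>-9.
III strictly beats every other strategy against every opponent action, so it is strictly dominant.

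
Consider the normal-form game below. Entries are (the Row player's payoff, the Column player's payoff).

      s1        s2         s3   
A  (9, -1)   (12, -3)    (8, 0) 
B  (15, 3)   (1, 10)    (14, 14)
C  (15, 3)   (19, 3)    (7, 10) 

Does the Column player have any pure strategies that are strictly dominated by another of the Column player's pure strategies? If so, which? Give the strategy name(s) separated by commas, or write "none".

s3 strictly dominates s1 — A: 0>-1, B: 14>3, C: 10>3.
s2 is strictly dominated by s3 (A: 0>-3, B: 14>10, C: 10>3).
Nothing dominates s3: s1 at A (0>-1); s2 at A (0>-3).

s1, s2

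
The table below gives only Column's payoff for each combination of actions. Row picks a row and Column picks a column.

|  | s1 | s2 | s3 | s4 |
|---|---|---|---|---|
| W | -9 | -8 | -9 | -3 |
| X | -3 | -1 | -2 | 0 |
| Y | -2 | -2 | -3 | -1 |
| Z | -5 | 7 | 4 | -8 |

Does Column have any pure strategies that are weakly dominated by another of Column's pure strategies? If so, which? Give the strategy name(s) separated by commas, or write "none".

s2 weakly dominates s1 — W: -8>-9, X: -1>-3, Y: -2=-2, Z: 7>-5.
s2: no other strategy beats it everywhere (s1 at W (-8>-9); s3 at W (-8>-9); s4 at Z (7>-8)).
s3: dominated, since s2 does at least as well everywhere (W: -8>-9, X: -1>-2, Y: -2>-3, Z: 7>4).
Nothing dominates s4: s1 at W (-3>-9); s2 at W (-3>-8); s3 at W (-3>-9).

s1, s3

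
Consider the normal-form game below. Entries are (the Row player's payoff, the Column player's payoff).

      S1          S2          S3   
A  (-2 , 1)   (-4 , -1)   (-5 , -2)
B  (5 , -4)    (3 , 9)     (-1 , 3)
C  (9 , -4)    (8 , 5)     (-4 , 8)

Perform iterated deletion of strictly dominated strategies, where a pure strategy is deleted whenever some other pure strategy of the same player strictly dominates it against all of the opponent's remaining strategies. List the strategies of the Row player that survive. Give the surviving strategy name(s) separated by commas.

The Row player's strategy A is strictly dominated by B (S1: 5>-2, S2: 3>-4, S3: -1>-5) and is removed.
The Column player's strategy S1 is strictly dominated by S2 (B: 9>-4, C: 5>-4) and is removed.
Among the remaining strategies, none is strictly dominated by another pure strategy of the same player, so the elimination stops.
Surviving strategies — the Row player: {B, C}; the Column player: {S2, S3}.

B, C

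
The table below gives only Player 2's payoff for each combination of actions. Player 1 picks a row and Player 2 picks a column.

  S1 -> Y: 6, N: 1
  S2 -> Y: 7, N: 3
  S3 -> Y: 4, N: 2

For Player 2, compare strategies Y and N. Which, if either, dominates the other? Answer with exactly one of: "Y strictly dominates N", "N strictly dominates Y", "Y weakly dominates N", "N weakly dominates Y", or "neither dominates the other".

Y strictly dominates N

Y's payoffs vs N's, by Player 1's action — S1: 6>1, S2: 7>3, S3: 4>2.
Every comparison favours Y, so Y strictly dominates N.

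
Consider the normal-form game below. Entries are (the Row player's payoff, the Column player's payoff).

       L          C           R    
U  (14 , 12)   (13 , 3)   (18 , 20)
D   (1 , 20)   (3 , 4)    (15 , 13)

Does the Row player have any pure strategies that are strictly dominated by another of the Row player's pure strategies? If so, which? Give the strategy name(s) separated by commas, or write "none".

Nothing dominates U: D at L (14>1).
U strictly dominates D — L: 14>1, C: 13>3, R: 18>15.

D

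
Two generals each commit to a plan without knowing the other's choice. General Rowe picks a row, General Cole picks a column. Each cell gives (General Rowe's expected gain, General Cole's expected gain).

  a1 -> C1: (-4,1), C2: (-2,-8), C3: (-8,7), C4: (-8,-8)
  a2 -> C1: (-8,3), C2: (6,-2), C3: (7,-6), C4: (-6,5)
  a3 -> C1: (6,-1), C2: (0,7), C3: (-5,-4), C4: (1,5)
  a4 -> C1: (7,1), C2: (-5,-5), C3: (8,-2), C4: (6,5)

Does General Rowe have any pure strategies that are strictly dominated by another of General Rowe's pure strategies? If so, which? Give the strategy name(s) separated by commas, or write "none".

a1

a1: dominated, since a3 does at least as well everywhere (C1: 6>-4, C2: 0>-2, C3: -5>-8, C4: 1>-8).
a2 is not dominated — it holds its own against a1 at C2 (6>-2); a3 at C2 (6>0); a4 at C2 (6>-5).
a3 is not dominated — it holds its own against a1 at C1 (6>-4); a2 at C1 (6>-8); a4 at C2 (0>-5).
a4 is not dominated — it holds its own against a1 at C1 (7>-4); a2 at C1 (7>-8); a3 at C1 (7>6).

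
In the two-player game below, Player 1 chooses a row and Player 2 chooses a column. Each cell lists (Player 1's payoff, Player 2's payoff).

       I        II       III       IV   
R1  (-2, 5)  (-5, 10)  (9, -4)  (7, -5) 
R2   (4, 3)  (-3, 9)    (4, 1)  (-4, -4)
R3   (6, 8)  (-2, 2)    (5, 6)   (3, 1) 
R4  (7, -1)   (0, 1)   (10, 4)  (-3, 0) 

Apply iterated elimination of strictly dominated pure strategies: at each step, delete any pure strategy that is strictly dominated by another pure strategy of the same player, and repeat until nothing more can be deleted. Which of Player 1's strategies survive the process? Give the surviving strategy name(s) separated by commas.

Row R2 is eliminated: R3 beats it against every remaining column (I: 6>4, II: -2>-3, III: 5>4, IV: 3>-4).
Player 2's strategy IV is strictly dominated by II (R1: 10>-5, R3: 2>1, R4: 1>0) and is removed.
For Player 1, R4 strictly dominates R1 on the remaining columns (I: 7>-2, II: 0>-5, III: 10>9); eliminate R1.
Row R3 is eliminated: R4 beats it against every remaining column (I: 7>6, II: 0>-2, III: 10>5).
For Player 2, II strictly dominates I on the remaining rows (R4: 1>-1); eliminate I.
Column II is eliminated: III beats it against every remaining row (R4: 4>1).
Among the remaining strategies, none is strictly dominated by another pure strategy of the same player, so the elimination stops.
Surviving strategies — Player 1: {R4}; Player 2: {III}.

R4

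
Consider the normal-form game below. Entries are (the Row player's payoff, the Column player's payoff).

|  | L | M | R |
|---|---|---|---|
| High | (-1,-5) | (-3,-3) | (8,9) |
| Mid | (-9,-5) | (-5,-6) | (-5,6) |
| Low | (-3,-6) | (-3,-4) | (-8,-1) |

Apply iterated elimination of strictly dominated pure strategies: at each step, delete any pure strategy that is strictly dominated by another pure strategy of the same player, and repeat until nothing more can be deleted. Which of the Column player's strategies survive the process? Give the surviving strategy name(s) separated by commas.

R

For the Row player, High strictly dominates Mid on the remaining columns (L: -1>-9, M: -3>-5, R: 8>-5); eliminate Mid.
The Column player's strategy L is strictly dominated by M (High: -3>-5, Low: -4>-6) and is removed.
The Column player's strategy M is strictly dominated by R (High: 9>-3, Low: -1>-4) and is removed.
The Row player's strategy Low is strictly dominated by High (R: 8>-8) and is removed.
Among the remaining strategies, none is strictly dominated by another pure strategy of the same player, so the elimination stops.
Surviving strategies — the Row player: {High}; the Column player: {R}.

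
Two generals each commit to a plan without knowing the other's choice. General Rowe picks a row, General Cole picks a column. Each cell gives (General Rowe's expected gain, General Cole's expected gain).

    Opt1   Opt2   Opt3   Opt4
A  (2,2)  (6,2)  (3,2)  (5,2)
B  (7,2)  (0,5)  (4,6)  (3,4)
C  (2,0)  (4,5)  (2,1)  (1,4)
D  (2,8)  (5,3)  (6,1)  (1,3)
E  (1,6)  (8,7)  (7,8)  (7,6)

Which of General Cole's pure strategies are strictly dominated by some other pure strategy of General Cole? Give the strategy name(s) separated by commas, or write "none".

Nothing dominates Opt1: Opt2 at A (2=2); Opt3 at A (2=2); Opt4 at A (2=2).
Nothing dominates Opt2: Opt1 at A (2=2); Opt3 at A (2=2); Opt4 at A (2=2).
Opt3: no other strategy beats it everywhere (Opt1 at A (2=2); Opt2 at A (2=2); Opt4 at A (2=2)).
Opt4 is not dominated — it holds its own against Opt1 at A (2=2); Opt2 at A (2=2); Opt3 at A (2=2).

none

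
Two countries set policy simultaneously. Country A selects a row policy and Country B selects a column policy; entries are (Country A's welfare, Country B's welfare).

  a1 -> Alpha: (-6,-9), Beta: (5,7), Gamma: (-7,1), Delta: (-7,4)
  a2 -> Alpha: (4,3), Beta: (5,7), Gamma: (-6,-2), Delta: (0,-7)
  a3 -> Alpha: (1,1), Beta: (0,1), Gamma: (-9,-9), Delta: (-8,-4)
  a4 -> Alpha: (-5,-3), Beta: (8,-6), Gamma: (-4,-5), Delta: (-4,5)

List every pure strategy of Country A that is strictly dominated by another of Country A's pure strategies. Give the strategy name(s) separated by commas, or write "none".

a1, a3

a4 strictly dominates a1 — Alpha: -5>-6, Beta: 8>5, Gamma: -4>-7, Delta: -4>-7.
a2: no other strategy beats it everywhere (a1 at Alpha (4>-6); a3 at Alpha (4>1); a4 at Alpha (4>-5)).
a2 strictly dominates a3 — Alpha: 4>1, Beta: 5>0, Gamma: -6>-9, Delta: 0>-8.
a4 is not dominated — it holds its own against a1 at Alpha (-5>-6); a2 at Beta (8>5); a3 at Beta (8>0).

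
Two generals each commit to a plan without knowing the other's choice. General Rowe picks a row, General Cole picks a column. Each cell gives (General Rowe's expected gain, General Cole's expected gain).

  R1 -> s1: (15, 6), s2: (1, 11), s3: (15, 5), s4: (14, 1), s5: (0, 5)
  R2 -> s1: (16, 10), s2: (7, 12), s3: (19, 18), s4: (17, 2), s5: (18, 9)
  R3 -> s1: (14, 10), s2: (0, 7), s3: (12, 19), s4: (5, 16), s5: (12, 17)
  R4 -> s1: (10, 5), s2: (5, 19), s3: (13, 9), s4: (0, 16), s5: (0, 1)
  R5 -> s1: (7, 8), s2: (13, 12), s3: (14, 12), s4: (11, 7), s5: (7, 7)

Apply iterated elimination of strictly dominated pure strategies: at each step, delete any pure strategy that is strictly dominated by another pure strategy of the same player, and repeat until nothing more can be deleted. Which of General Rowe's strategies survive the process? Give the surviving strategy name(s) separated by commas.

R2, R5

General Rowe's strategy R1 is strictly dominated by R2 (s1: 16>15, s2: 7>1, s3: 19>15, s4: 17>14, s5: 18>0) and is removed.
General Rowe's strategy R3 is strictly dominated by R2 (s1: 16>14, s2: 7>0, s3: 19>12, s4: 17>5, s5: 18>12) and is removed.
General Rowe's strategy R4 is strictly dominated by R2 (s1: 16>10, s2: 7>5, s3: 19>13, s4: 17>0, s5: 18>0) and is removed.
For General Cole, s2 strictly dominates s1 on the remaining rows (R2: 12>10, R5: 12>8); eliminate s1.
General Cole's strategy s4 is strictly dominated by s2 (R2: 12>2, R5: 12>7) and is removed.
For General Cole, s2 strictly dominates s5 on the remaining rows (R2: 12>9, R5: 12>7); eliminate s5.
Among the remaining strategies, none is strictly dominated by another pure strategy of the same player, so the elimination stops.
Surviving strategies — General Rowe: {R2, R5}; General Cole: {s2, s3}.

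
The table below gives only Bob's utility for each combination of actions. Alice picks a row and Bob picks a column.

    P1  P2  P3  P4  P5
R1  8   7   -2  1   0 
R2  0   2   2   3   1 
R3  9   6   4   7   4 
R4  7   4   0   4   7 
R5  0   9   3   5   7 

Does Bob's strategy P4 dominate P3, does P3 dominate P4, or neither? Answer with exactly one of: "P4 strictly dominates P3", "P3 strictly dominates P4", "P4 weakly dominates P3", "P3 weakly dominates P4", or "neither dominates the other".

P4 strictly dominates P3

Compare P4 to P3 across each opponent action: R1: 1>-2, R2: 3>2, R3: 7>4, R4: 4>0, R5: 5>3.
Every comparison favours P4, so P4 strictly dominates P3.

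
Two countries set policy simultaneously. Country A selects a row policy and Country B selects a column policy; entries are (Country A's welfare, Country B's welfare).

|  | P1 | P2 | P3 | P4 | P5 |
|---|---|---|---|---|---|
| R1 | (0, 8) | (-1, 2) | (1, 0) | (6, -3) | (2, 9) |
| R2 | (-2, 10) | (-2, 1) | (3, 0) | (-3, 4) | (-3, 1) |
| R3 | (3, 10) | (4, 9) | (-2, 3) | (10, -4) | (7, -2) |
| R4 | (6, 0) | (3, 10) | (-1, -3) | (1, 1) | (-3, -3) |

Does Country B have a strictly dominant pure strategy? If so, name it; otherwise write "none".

none

P1 fails to dominate P2 at R4 (0<10).
P2 fails to dominate P1 at R1 (2<8).
P3 fails to dominate P1 at R1 (0<8).
P4 fails to dominate P1 at R1 (-3<8).
P5 fails to dominate P1 at R2 (1<10).
No single strategy dominates all the others.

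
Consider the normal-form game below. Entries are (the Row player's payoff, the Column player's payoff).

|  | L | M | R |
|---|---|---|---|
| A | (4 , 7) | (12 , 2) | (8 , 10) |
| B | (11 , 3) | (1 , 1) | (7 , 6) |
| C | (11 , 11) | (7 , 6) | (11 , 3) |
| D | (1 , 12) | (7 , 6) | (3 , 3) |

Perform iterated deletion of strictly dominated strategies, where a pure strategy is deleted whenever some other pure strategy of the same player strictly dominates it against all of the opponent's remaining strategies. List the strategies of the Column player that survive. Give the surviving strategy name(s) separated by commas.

L, R

Row D is eliminated: A beats it against every remaining column (L: 4>1, M: 12>7, R: 8>3).
The Column player's strategy M is strictly dominated by L (A: 7>2, B: 3>1, C: 11>6) and is removed.
Row A is eliminated: C beats it against every remaining column (L: 11>4, R: 11>8).
Among the remaining strategies, none is strictly dominated by another pure strategy of the same player, so the elimination stops.
Surviving strategies — the Row player: {B, C}; the Column player: {L, R}.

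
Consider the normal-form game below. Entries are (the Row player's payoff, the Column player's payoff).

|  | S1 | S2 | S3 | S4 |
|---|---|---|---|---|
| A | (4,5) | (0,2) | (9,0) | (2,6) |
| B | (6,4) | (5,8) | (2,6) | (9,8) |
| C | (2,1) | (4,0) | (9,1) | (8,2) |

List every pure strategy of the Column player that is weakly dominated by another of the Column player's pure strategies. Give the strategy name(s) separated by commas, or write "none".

S4 weakly dominates S1 — A: 6>5, B: 8>4, C: 2>1.
S2: dominated, since S4 does at least as well everywhere (A: 6>2, B: 8=8, C: 2>0).
S4 weakly dominates S3 — A: 6>0, B: 8>6, C: 2>1.
S4: no other strategy beats it everywhere (S1 at A (6>5); S2 at A (6>2); S3 at A (6>0)).

S1, S2, S3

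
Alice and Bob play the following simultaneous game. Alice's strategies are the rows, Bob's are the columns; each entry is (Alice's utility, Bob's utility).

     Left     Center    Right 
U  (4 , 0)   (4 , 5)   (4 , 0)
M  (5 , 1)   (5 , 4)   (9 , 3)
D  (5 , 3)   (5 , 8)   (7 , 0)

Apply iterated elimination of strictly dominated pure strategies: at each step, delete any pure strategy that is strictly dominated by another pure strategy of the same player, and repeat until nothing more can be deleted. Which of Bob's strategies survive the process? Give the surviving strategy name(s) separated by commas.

Center

Alice's strategy U is strictly dominated by M (Left: 5>4, Center: 5>4, Right: 9>4) and is removed.
Bob's strategy Left is strictly dominated by Center (M: 4>1, D: 8>3) and is removed.
Column Right is eliminated: Center beats it against every remaining row (M: 4>3, D: 8>0).
Among the remaining strategies, none is strictly dominated by another pure strategy of the same player, so the elimination stops.
Surviving strategies — Alice: {M, D}; Bob: {Center}.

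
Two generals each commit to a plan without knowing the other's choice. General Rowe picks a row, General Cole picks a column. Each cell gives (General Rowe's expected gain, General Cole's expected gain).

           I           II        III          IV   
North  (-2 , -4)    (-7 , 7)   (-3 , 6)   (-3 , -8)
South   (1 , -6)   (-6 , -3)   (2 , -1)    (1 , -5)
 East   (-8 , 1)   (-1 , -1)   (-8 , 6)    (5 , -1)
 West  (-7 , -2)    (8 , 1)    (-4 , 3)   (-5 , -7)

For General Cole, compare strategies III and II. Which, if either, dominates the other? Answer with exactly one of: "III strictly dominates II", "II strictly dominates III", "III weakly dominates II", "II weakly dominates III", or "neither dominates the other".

III's payoffs vs II's, by General Rowe's action — North: 6<7, South: -1>-3, East: 6>-1, West: 3>1.
III does better at South, East, West but worse at North; neither strategy dominates the other.

neither dominates the other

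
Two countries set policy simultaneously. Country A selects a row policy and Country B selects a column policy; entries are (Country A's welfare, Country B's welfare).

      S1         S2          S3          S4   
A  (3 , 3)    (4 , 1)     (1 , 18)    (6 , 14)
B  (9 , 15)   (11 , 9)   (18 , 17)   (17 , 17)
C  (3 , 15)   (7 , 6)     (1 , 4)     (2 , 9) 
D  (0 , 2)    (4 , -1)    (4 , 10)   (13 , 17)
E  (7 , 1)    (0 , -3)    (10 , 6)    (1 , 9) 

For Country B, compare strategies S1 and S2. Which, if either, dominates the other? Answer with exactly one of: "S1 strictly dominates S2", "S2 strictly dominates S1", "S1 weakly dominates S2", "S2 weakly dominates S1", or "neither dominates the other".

S1 strictly dominates S2

Compare S1 to S2 across every action of Country A: A: 3>1, B: 15>9, C: 15>6, D: 2>-1, E: 1>-3.
Every comparison favours S1, so S1 strictly dominates S2.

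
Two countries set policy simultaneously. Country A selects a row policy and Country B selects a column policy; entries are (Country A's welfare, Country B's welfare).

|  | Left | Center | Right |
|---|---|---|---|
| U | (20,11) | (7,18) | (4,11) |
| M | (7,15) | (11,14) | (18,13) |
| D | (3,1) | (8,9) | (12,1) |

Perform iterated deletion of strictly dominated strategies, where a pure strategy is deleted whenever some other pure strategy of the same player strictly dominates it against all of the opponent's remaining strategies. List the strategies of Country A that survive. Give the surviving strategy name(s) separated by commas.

Row D is eliminated: M beats it against every remaining column (Left: 7>3, Center: 11>8, Right: 18>12).
Column Right is eliminated: Center beats it against every remaining row (U: 18>11, M: 14>13).
Among the remaining strategies, none is strictly dominated by another pure strategy of the same player, so the elimination stops.
Surviving strategies — Country A: {U, M}; Country B: {Left, Center}.

U, M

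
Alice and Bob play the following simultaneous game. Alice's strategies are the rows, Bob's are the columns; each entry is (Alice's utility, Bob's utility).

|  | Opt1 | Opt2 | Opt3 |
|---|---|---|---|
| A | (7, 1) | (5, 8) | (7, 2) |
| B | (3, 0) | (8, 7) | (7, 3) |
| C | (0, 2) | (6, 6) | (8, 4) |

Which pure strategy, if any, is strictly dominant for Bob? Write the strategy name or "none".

Opt2 vs Opt1: A: 8>1, B: 7>0, C: 6>2.
Opt2 vs Opt3: A: 8>2, B: 7>3, C: 6>4.
Opt2 strictly beats every other strategy against every opponent action, so it is strictly dominant.

Opt2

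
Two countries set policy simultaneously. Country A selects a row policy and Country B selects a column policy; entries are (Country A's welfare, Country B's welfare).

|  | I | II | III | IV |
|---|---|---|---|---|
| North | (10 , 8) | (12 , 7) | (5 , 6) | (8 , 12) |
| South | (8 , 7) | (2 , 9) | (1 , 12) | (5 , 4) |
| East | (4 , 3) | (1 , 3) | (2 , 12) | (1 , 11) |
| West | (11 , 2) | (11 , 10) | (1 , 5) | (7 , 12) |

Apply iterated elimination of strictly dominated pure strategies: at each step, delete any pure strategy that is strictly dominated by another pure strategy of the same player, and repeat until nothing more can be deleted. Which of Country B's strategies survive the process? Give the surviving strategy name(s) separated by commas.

Country A's strategy South is strictly dominated by North (I: 10>8, II: 12>2, III: 5>1, IV: 8>5) and is removed.
For Country A, North strictly dominates East on the remaining columns (I: 10>4, II: 12>1, III: 5>2, IV: 8>1); eliminate East.
Country B's strategy I is strictly dominated by IV (North: 12>8, West: 12>2) and is removed.
Row West is eliminated: North beats it against every remaining column (II: 12>11, III: 5>1, IV: 8>7).
For Country B, IV strictly dominates II on the remaining rows (North: 12>7); eliminate II.
Column III is eliminated: IV beats it against every remaining row (North: 12>6).
Among the remaining strategies, none is strictly dominated by another pure strategy of the same player, so the elimination stops.
Surviving strategies — Country A: {North}; Country B: {IV}.

IV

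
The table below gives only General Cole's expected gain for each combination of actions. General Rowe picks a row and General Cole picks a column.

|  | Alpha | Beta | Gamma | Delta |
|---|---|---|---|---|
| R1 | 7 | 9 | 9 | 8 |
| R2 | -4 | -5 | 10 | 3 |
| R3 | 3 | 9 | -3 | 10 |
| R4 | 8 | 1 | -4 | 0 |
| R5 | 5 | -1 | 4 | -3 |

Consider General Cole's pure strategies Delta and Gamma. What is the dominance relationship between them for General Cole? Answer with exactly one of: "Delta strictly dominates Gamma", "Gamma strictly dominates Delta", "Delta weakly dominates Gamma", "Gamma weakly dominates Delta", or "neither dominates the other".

Compare Delta to Gamma across each choice by General Rowe: R1: 8<9, R2: 3<10, R3: 10>-3, R4: 0>-4, R5: -3<4.
Delta does better at R3, R4 but worse at R1, R2, R5; neither strategy dominates the other.

neither dominates the other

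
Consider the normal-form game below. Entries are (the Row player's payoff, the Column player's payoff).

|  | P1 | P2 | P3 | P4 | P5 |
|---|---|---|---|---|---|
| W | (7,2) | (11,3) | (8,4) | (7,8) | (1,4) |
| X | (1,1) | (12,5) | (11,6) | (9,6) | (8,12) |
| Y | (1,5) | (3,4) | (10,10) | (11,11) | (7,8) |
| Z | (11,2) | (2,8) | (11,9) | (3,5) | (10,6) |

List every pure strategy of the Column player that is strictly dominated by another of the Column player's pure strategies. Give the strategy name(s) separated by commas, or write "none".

P1 is strictly dominated by P3 (W: 4>2, X: 6>1, Y: 10>5, Z: 9>2).
P2: dominated, since P3 does at least as well everywhere (W: 4>3, X: 6>5, Y: 10>4, Z: 9>8).
P3 is not dominated — it holds its own against P1 at W (4>2); P2 at W (4>3); P4 at X (6=6); P5 at W (4=4).
P4 is not dominated — it holds its own against P1 at W (8>2); P2 at W (8>3); P3 at W (8>4); P5 at W (8>4).
Nothing dominates P5: P1 at W (4>2); P2 at W (4>3); P3 at W (4=4); P4 at X (12>6).

P1, P2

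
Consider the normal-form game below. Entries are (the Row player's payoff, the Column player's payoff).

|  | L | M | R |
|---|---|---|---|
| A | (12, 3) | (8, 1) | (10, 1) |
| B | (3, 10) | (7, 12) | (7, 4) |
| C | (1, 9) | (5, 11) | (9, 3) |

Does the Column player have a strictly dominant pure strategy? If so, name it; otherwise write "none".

L fails to dominate M at B (10<12).
M fails to dominate L at A (1<3).
R fails to dominate L at A (1<3).
No single strategy dominates all the others.

none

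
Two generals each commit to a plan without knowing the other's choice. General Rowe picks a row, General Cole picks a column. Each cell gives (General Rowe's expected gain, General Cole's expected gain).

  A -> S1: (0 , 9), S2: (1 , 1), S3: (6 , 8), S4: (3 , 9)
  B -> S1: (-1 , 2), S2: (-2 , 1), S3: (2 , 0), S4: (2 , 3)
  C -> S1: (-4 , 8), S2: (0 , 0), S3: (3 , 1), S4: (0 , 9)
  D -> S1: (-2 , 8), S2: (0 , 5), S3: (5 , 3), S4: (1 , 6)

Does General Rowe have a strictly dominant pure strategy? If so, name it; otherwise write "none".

A vs B: S1: 0>-1, S2: 1>-2, S3: 6>2, S4: 3>2.
A vs C: S1: 0>-4, S2: 1>0, S3: 6>3, S4: 3>0.
A vs D: S1: 0>-2, S2: 1>0, S3: 6>5, S4: 3>1.
A strictly beats every other strategy against every opponent action, so it is strictly dominant.

A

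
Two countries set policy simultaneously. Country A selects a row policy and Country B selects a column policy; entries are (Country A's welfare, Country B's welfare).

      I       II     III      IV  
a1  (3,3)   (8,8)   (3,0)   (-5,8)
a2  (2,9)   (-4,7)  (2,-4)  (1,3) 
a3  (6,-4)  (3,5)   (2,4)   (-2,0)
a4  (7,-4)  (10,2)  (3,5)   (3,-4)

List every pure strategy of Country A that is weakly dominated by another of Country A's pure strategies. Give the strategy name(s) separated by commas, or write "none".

a1, a2, a3

a4 weakly dominates a1 — I: 7>3, II: 10>8, III: 3=3, IV: 3>-5.
a4 weakly dominates a2 — I: 7>2, II: 10>-4, III: 3>2, IV: 3>1.
a3: dominated, since a4 does at least as well everywhere (I: 7>6, II: 10>3, III: 3>2, IV: 3>-2).
a4: no other strategy beats it everywhere (a1 at I (7>3); a2 at I (7>2); a3 at I (7>6)).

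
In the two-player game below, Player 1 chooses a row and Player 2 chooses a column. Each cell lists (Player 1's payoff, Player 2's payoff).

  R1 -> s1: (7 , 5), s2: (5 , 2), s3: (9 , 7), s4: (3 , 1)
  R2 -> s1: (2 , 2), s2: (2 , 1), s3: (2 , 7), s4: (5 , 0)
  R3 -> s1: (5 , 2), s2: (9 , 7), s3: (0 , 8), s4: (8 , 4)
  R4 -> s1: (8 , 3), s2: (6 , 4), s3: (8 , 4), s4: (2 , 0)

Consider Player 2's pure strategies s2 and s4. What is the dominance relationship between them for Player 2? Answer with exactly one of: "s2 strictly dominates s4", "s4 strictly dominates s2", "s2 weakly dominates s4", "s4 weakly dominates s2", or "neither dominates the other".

s2's payoffs vs s4's, by Player 1's action — R1: 2>1, R2: 1>0, R3: 7>4, R4: 4>0.
Every comparison favours s2, so s2 strictly dominates s4.

s2 strictly dominates s4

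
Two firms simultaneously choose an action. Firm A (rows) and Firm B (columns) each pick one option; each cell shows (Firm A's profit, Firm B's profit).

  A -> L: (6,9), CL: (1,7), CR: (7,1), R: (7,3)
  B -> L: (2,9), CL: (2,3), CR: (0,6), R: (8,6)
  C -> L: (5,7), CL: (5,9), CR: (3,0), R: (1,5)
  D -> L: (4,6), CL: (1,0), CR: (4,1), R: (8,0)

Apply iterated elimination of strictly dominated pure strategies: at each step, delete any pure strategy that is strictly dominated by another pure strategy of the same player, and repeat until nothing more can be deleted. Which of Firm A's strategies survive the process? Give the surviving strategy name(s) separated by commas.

Column CR is eliminated: L beats it against every remaining row (A: 9>1, B: 9>6, C: 7>0, D: 6>1).
For Firm B, L strictly dominates R on the remaining rows (A: 9>3, B: 9>6, C: 7>5, D: 6>0); eliminate R.
Row B is eliminated: C beats it against every remaining column (L: 5>2, CL: 5>2).
For Firm A, C strictly dominates D on the remaining columns (L: 5>4, CL: 5>1); eliminate D.
Among the remaining strategies, none is strictly dominated by another pure strategy of the same player, so the elimination stops.
Surviving strategies — Firm A: {A, C}; Firm B: {L, CL}.

A, C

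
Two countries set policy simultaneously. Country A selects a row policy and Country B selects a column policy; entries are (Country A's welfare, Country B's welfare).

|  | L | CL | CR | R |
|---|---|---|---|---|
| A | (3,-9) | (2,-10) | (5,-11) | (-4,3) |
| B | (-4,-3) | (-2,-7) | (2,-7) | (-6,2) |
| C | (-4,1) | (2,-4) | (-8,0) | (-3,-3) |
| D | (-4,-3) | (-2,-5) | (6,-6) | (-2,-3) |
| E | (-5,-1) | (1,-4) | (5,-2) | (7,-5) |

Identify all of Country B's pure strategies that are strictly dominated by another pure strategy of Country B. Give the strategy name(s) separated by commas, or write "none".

L is not dominated — it holds its own against CL at A (-9>-10); CR at A (-9>-11); R at C (1>-3).
CL is strictly dominated by L (A: -9>-10, B: -3>-7, C: 1>-4, D: -3>-5, E: -1>-4).
CR is strictly dominated by L (A: -9>-11, B: -3>-7, C: 1>0, D: -3>-6, E: -1>-2).
R: no other strategy beats it everywhere (L at A (3>-9); CL at A (3>-10); CR at A (3>-11)).

CL, CR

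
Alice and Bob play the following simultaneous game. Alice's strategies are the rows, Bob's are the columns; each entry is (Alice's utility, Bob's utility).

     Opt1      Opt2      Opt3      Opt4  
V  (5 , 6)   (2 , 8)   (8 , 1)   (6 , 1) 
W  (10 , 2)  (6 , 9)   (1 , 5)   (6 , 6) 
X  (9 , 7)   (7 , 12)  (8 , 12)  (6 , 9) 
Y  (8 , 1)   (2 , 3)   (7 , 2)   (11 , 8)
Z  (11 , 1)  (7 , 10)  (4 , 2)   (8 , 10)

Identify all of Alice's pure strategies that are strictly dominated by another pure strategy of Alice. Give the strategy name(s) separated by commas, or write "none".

V is not dominated — it holds its own against W at Opt3 (8>1); X at Opt3 (8=8); Y at Opt2 (2=2); Z at Opt3 (8>4).
Z strictly dominates W — Opt1: 11>10, Opt2: 7>6, Opt3: 4>1, Opt4: 8>6.
X is not dominated — it holds its own against V at Opt1 (9>5); W at Opt2 (7>6); Y at Opt1 (9>8); Z at Opt2 (7=7).
Y is not dominated — it holds its own against V at Opt1 (8>5); W at Opt3 (7>1); X at Opt4 (11>6); Z at Opt3 (7>4).
Z is not dominated — it holds its own against V at Opt1 (11>5); W at Opt1 (11>10); X at Opt1 (11>9); Y at Opt1 (11>8).

W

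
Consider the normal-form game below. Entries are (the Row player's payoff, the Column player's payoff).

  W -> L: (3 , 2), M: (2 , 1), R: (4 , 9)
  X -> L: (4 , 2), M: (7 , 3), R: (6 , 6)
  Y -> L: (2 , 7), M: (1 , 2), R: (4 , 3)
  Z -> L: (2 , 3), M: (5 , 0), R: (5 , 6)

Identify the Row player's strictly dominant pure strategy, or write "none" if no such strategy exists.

X vs W: L: 4>3, M: 7>2, R: 6>4.
X vs Y: L: 4>2, M: 7>1, R: 6>4.
X vs Z: L: 4>2, M: 7>5, R: 6>5.
X strictly beats every other strategy against every opponent action, so it is strictly dominant.

X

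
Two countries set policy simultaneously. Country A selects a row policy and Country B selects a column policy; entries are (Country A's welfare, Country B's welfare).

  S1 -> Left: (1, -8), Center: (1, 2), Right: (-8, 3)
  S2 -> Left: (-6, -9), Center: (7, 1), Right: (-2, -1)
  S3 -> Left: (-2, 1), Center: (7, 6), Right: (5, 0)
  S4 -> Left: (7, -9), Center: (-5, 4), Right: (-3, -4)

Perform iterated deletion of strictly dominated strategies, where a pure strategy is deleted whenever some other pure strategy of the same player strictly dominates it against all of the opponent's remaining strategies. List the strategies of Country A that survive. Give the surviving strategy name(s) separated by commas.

S2, S3

For Country B, Center strictly dominates Left on the remaining rows (S1: 2>-8, S2: 1>-9, S3: 6>1, S4: 4>-9); eliminate Left.
Country A's strategy S1 is strictly dominated by S2 (Center: 7>1, Right: -2>-8) and is removed.
Country A's strategy S4 is strictly dominated by S2 (Center: 7>-5, Right: -2>-3) and is removed.
Column Right is eliminated: Center beats it against every remaining row (S2: 1>-1, S3: 6>0).
Among the remaining strategies, none is strictly dominated by another pure strategy of the same player, so the elimination stops.
Surviving strategies — Country A: {S2, S3}; Country B: {Center}.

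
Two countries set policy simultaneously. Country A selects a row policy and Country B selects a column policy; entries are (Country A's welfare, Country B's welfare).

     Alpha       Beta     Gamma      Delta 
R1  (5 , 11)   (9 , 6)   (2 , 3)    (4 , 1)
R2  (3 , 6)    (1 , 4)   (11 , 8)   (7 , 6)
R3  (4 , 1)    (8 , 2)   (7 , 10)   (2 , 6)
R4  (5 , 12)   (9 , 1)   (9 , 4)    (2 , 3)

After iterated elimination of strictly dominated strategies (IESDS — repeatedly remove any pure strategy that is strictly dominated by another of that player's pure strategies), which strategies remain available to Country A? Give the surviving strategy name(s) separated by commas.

R1, R2, R4

Column Delta is eliminated: Gamma beats it against every remaining row (R1: 3>1, R2: 8>6, R3: 10>6, R4: 4>3).
Row R3 is eliminated: R4 beats it against every remaining column (Alpha: 5>4, Beta: 9>8, Gamma: 9>7).
Country B's strategy Beta is strictly dominated by Alpha (R1: 11>6, R2: 6>4, R4: 12>1) and is removed.
Among the remaining strategies, none is strictly dominated by another pure strategy of the same player, so the elimination stops.
Surviving strategies — Country A: {R1, R2, R4}; Country B: {Alpha, Gamma}.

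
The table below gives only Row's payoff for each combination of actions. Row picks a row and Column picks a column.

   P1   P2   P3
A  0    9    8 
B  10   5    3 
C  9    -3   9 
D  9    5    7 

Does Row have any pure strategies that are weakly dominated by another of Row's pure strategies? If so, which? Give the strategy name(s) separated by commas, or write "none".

A is not dominated — it holds its own against B at P2 (9>5); C at P2 (9>-3); D at P2 (9>5).
B: no other strategy beats it everywhere (A at P1 (10>0); C at P1 (10>9); D at P1 (10>9)).
Nothing dominates C: A at P1 (9>0); B at P3 (9>3); D at P3 (9>7).
Nothing dominates D: A at P1 (9>0); B at P3 (7>3); C at P2 (5>-3).

none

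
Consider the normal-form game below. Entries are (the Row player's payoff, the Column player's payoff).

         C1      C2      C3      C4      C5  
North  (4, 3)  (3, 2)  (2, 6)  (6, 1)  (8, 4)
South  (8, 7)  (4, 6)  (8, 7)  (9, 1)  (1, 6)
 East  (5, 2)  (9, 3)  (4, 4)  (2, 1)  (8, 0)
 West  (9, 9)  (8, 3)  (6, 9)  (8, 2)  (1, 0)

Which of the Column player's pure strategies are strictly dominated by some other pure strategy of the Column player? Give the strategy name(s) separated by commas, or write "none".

C1: no other strategy beats it everywhere (C2 at North (3>2); C3 at South (7=7); C4 at North (3>1); C5 at South (7>6)).
C2: dominated, since C3 does at least as well everywhere (North: 6>2, South: 7>6, East: 4>3, West: 9>3).
C3: no other strategy beats it everywhere (C1 at North (6>3); C2 at North (6>2); C4 at North (6>1); C5 at North (6>4)).
C1 strictly dominates C4 — North: 3>1, South: 7>1, East: 2>1, West: 9>2.
C3 strictly dominates C5 — North: 6>4, South: 7>6, East: 4>0, West: 9>0.

C2, C4, C5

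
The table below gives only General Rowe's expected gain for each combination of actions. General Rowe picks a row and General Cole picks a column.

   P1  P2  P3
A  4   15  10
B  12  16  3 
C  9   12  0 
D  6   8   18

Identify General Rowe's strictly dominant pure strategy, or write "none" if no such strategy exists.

A fails to dominate B at P1 (4<12).
B fails to dominate A at P3 (3<10).
C fails to dominate A at P2 (12<15).
D fails to dominate A at P2 (8<15).
No single strategy dominates all the others.

none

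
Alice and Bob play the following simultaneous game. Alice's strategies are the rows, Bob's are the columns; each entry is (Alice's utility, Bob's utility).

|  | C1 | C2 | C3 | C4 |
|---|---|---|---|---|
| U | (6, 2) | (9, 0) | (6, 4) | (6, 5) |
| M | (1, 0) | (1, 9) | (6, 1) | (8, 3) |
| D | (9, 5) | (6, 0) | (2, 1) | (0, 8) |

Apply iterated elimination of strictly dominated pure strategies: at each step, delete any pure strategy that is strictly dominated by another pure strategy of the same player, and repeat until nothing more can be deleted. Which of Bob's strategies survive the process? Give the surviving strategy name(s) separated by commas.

Column C1 is eliminated: C4 beats it against every remaining row (U: 5>2, M: 3>0, D: 8>5).
Row D is eliminated: U beats it against every remaining column (C2: 9>6, C3: 6>2, C4: 6>0).
For Bob, C4 strictly dominates C3 on the remaining rows (U: 5>4, M: 3>1); eliminate C3.
Among the remaining strategies, none is strictly dominated by another pure strategy of the same player, so the elimination stops.
Surviving strategies — Alice: {U, M}; Bob: {C2, C4}.

C2, C4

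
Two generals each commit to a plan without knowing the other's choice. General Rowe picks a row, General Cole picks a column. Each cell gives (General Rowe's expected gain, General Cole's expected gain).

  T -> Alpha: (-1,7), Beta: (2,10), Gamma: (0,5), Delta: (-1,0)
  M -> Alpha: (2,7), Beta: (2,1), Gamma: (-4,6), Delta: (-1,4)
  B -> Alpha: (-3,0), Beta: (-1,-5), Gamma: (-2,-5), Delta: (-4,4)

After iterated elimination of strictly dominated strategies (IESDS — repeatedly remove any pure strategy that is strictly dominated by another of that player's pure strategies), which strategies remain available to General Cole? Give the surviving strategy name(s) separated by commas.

Row B is eliminated: T beats it against every remaining column (Alpha: -1>-3, Beta: 2>-1, Gamma: 0>-2, Delta: -1>-4).
Column Gamma is eliminated: Alpha beats it against every remaining row (T: 7>5, M: 7>6).
Column Delta is eliminated: Alpha beats it against every remaining row (T: 7>0, M: 7>4).
Among the remaining strategies, none is strictly dominated by another pure strategy of the same player, so the elimination stops.
Surviving strategies — General Rowe: {T, M}; General Cole: {Alpha, Beta}.

Alpha, Beta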